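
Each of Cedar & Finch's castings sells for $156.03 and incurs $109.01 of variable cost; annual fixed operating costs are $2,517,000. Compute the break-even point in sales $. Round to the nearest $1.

CM per unit = $156.03 − $109.01 = $47.02; CM ratio = $47.02 / $156.03 = 0.3014.
Break-even revenue = fixed costs × price ÷ CM = $2,517,000 × $156.03 ÷ $47.02 = $8,352,350.

$8,352,350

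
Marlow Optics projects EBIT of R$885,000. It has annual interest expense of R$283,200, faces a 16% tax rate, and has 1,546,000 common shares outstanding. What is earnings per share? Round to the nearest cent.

Interest = R$283,200.00, so EBT = R$885,000 − R$283,200.00 = R$601,800.00.
Net income = R$601,800.00 × (1 − 0.16) = R$505,512.00.
EPS = R$505,512.00 ÷ 1,546,000 = R$0.33.

R$0.33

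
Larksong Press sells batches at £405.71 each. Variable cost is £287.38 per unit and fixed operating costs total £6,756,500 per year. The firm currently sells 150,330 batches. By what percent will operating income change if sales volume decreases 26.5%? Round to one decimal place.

At 150,330 units, contribution = 150,330 × £118.33 = £17,788,548.90.
Operating income = contribution − fixed costs = £17,788,548.90 − £6,756,500 = £11,032,048.90.
So DOL = total CM / EBIT = £17,788,548.90 / £11,032,048.90 = 1.6124.
Operating income changes by 1.6124 × -26.5% = -42.7%.

-42.7%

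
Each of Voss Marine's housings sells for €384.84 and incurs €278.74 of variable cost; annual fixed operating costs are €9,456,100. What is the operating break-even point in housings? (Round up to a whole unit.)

89,125 housings

Unit CM = price − variable cost = €384.84 − €278.74 = €106.10.
Break-even volume = fixed costs ÷ CM per unit = €9,456,100 ÷ €106.10 = 89,124.41, so 89,125 housings.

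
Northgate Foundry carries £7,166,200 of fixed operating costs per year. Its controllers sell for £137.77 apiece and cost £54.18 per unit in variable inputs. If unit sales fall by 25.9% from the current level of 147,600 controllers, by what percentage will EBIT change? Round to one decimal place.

At 147,600 units, contribution = 147,600 × £83.59 = £12,337,884.00.
Operating income = contribution − fixed costs = £12,337,884.00 − £7,166,200 = £5,171,684.00.
Degree of operating leverage = £12,337,884.00 / £5,171,684.00 = 2.3857.
Operating income changes by 2.3857 × -25.9% = -61.8%.

-61.8%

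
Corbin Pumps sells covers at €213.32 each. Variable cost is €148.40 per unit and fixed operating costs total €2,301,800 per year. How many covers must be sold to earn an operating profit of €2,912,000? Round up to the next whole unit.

Each unit contributes €213.32 − €148.40 = €64.92.
Units = (FC + target) / CM = (€2,301,800 + €2,912,000) / €64.92 = 80,311.15, so 80,312 covers.

80,312 covers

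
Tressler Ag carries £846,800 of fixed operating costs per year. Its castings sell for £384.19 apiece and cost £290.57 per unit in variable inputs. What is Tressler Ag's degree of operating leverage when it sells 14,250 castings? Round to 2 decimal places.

2.74

At 14,250 units, contribution = 14,250 × £93.62 = £1,334,085.00.
Operating income = contribution − fixed costs = £1,334,085.00 − £846,800 = £487,285.00.
Degree of operating leverage = £1,334,085.00 / £487,285.00 = 2.7378.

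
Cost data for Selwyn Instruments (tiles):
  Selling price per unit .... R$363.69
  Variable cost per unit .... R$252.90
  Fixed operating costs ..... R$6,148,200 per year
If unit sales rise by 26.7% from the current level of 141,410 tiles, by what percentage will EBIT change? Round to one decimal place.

Contribution at this volume is 141,410 × R$110.79 = R$15,666,813.90.
EBIT = R$15,666,813.90 − R$6,148,200 = R$9,518,613.90.
So DOL = total CM / EBIT = R$15,666,813.90 / R$9,518,613.90 = 1.6459.
%ΔEBIT = DOL × %ΔSales = 1.6459 × +26.7% = +43.9%.

+43.9%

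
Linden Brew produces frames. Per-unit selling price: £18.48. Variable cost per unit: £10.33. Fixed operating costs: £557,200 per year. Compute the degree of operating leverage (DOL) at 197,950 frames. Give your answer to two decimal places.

1.53

Total contribution margin = 197,950 × £8.15 = £1,613,292.50.
Operating income = contribution − fixed costs = £1,613,292.50 − £557,200 = £1,056,092.50.
So DOL = total CM / EBIT = £1,613,292.50 / £1,056,092.50 = 1.5276.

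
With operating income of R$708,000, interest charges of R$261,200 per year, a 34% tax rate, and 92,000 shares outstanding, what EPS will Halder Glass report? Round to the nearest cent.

R$3.21

Interest = R$261,200.00, so EBT = R$708,000 − R$261,200.00 = R$446,800.00.
After tax at 34%: net income = R$446,800.00 × 0.66 = R$294,888.00.
Per share: R$294,888.00 / 92,000 shares = R$3.21.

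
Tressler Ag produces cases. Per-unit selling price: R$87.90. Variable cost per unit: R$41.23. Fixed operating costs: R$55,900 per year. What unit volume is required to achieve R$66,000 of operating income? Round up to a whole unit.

2,612 cases

Each unit contributes R$87.90 − R$41.23 = R$46.67.
Need Q such that Q × R$46.67 − R$55,900 = R$66,000, i.e. Q = R$121,900 / R$46.67 = 2,611.96 → 2,612.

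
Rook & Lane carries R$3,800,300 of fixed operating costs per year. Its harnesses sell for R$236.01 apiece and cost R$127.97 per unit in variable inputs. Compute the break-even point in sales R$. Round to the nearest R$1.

Contribution margin per unit = R$236.01 − R$127.97 = R$108.04, a CM ratio of R$108.04 ÷ R$236.01 = 0.4578.
Break-even sales = FC ÷ CM ratio = R$3,800,300 × R$236.01 / R$108.04 = R$8,301,636.

R$8,301,636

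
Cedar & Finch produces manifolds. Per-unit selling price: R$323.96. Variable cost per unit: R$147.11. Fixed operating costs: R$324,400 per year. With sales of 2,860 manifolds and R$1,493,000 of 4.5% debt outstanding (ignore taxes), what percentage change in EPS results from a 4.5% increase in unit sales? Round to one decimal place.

Total contribution margin = 2,860 × R$176.85 = R$505,791.00.
Operating income = contribution − fixed costs = R$505,791.00 − R$324,400 = R$181,391.00.
Interest = R$67,185.00, so EBIT − I = R$114,206.00.
DCL = total CM / (EBIT − I) = R$505,791.00 / R$114,206.00 = 4.4288.
EPS therefore changes by 4.4288 × (+4.5%) = +19.9%.

+19.9%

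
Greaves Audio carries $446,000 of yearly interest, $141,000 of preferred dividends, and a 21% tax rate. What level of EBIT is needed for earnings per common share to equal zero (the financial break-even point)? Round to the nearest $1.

$624,481

Grossing the preferred dividend up to pre-tax terms: $141,000 / (1 − 0.21) = $178,481.01.
EPS = 0 when EBIT covers interest plus the pre-tax preferred burden: $446,000 + $178,481.01 = $624,481.01.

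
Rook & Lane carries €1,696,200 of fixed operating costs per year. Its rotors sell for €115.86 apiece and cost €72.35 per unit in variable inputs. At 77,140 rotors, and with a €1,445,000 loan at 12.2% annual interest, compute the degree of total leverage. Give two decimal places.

At 77,140 units, contribution = 77,140 × €43.51 = €3,356,361.40.
Subtracting fixed costs: EBIT = €3,356,361.40 − €1,696,200 = €1,660,161.40. Interest = €176,290.00.
DOL = €3,356,361.40 ÷ €1,660,161.40 = 2.0217; DFL = €1,660,161.40 ÷ €1,483,871.40 = 1.1188.
Combined leverage = 2.0217 × 1.1188 = 2.2619.

2.26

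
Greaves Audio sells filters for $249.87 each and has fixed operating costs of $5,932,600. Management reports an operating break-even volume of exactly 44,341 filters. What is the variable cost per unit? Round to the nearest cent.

Contribution per unit must be FC / Q = $5,932,600 / 44,341 = $133.7949.
Hence VC = price − CM = $249.87 − $133.7949 = $116.08.

$116.08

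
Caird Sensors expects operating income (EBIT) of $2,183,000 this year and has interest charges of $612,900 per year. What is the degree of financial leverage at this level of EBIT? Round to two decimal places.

Interest = $612,900.00.
DFL = EBIT ÷ (EBIT − I) = $2,183,000 ÷ ($2,183,000 − $612,900.00) = $2,183,000 ÷ $1,570,100.00 = 1.3904.

1.39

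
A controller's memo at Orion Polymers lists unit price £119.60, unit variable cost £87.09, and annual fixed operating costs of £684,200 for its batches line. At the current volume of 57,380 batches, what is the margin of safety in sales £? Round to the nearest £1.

£4,345,566

Unit CM = price − variable cost = £119.60 − £87.09 = £32.51. Break-even units = £684,200 ÷ £32.51 = 21,045.83; break-even revenue = 21,045.83 × £119.60 = £2,517,081.51.
Actual sales revenue = 57,380 × £119.60 = £6,862,648.00.
Margin of safety = £6,862,648.00 − £2,517,081.51 = £4,345,566.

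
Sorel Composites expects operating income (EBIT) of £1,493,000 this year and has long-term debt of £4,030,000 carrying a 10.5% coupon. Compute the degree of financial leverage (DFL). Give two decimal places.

1.40

Interest = £423,150.00.
Degree of financial leverage = EBIT / (EBIT − interest) = £1,493,000 / £1,069,850.00 = 1.3955.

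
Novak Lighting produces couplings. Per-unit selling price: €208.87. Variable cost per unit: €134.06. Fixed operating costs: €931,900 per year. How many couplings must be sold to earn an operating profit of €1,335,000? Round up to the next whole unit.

Unit CM = price − variable cost = €208.87 − €134.06 = €74.81.
Need Q such that Q × €74.81 − €931,900 = €1,335,000, i.e. Q = €2,266,900 / €74.81 = 30,302.10 → 30,303.

30,303 couplings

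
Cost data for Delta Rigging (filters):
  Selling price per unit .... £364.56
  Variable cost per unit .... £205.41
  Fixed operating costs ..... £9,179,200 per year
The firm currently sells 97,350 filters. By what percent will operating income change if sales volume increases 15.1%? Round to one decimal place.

Total contribution margin = 97,350 × £159.15 = £15,493,252.50.
EBIT = £15,493,252.50 − £9,179,200 = £6,314,052.50.
DOL = contribution ÷ EBIT = £15,493,252.50 ÷ £6,314,052.50 = 2.4538.
%ΔEBIT = DOL × %ΔSales = 2.4538 × +15.1% = +37.1%.

+37.1%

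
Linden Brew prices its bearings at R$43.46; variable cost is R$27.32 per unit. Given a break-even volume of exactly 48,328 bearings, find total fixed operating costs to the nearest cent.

R$780,013.92

Each unit contributes R$43.46 − R$27.32 = R$16.14.
Fixed costs = break-even units × CM = 48,328 × R$16.14 = R$780,013.92.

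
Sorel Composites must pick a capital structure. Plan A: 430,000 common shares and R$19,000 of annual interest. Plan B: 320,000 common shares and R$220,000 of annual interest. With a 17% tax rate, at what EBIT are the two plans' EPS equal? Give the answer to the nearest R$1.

R$804,727

Set EPS_A = EPS_B: (EBIT − R$19,000)(1 − 0.17) ÷ 430,000 = (EBIT − R$220,000)(1 − 0.17) ÷ 320,000.
The (1 − t) factor cancels: (EBIT − 19,000) × 320,000 = (EBIT − 220,000) × 430,000.
EBIT × (430,000 − 320,000) = 220,000 × 430,000 − 19,000 × 320,000 = 88,520,000,000, so EBIT = 88,520,000,000 ÷ 110,000 = 804,727.27.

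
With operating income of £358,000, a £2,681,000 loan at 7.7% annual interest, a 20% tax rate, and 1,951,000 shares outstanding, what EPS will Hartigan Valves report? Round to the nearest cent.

Pre-tax income = £358,000 − £206,437.00 = £151,563.00.
After tax at 20%: net income = £151,563.00 × 0.80 = £121,250.40.
EPS = £121,250.40 ÷ 1,951,000 = £0.06.

£0.06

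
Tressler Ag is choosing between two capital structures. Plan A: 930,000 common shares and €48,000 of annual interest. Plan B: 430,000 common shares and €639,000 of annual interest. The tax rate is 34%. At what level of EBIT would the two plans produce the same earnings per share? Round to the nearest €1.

At indifference, (EBIT − 48,000)(1 − t)/930,000 = (EBIT − 639,000)(1 − t)/430,000.
Cancelling (1 − t) and cross-multiplying: 430,000·(EBIT − 48,000) = 930,000·(EBIT − 639,000).
Solving, EBIT = (639,000·930,000 − 48,000·430,000) / (930,000 − 430,000) = 573,630,000,000 / 500,000 = 1,147,260.00.

€1,147,260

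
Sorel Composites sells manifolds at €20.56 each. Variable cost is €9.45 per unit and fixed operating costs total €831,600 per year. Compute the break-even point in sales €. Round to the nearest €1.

€1,538,947

Contribution margin per unit = €20.56 − €9.45 = €11.11, a CM ratio of €11.11 ÷ €20.56 = 0.5404.
Break-even sales = FC ÷ CM ratio = €831,600 × €20.56 / €11.11 = €1,538,947.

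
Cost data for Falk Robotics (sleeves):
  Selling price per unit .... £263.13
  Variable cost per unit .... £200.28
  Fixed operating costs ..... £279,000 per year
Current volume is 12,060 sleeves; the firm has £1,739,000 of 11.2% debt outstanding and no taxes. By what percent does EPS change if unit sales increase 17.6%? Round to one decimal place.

+46.9%

Total contribution margin = 12,060 × £62.85 = £757,971.00.
Subtracting fixed costs: EBIT = £757,971.00 − £279,000 = £478,971.00.
Interest = £194,768.00, so EBIT − I = £284,203.00.
DCL = total CM / (EBIT − I) = £757,971.00 / £284,203.00 = 2.6670.
EPS therefore changes by 2.6670 × (+17.6%) = +46.9%.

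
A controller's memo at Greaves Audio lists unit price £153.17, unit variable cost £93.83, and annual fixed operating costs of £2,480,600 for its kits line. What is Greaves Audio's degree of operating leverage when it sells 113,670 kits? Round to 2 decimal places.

1.58

At 113,670 units, contribution = 113,670 × £59.34 = £6,745,177.80.
Operating income = contribution − fixed costs = £6,745,177.80 − £2,480,600 = £4,264,577.80.
Degree of operating leverage = £6,745,177.80 / £4,264,577.80 = 1.5817.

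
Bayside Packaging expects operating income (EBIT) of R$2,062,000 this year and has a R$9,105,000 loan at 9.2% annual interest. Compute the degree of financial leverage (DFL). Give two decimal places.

1.68

Annual interest charges come to R$837,660.00.
DFL = EBIT ÷ (EBIT − I) = R$2,062,000 ÷ (R$2,062,000 − R$837,660.00) = R$2,062,000 ÷ R$1,224,340.00 = 1.6842.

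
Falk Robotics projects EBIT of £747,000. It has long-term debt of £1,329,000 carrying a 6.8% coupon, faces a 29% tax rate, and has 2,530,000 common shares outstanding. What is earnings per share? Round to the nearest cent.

£0.18

Interest = £90,372.00, so EBT = £747,000 − £90,372.00 = £656,628.00.
After tax at 29%: net income = £656,628.00 × 0.71 = £466,205.88.
Per share: £466,205.88 / 2,530,000 shares = £0.18.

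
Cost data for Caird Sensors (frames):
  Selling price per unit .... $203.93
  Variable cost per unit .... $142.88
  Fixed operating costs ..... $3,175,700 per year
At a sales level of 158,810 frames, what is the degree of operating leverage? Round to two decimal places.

Contribution at this volume is 158,810 × $61.05 = $9,695,350.50.
Subtracting fixed costs: EBIT = $9,695,350.50 − $3,175,700 = $6,519,650.50.
So DOL = total CM / EBIT = $9,695,350.50 / $6,519,650.50 = 1.4871.

1.49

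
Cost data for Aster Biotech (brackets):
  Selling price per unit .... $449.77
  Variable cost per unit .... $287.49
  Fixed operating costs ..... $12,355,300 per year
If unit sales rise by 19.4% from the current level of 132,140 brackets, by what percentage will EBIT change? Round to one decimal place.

At 132,140 units, contribution = 132,140 × $162.28 = $21,443,679.20.
EBIT = $21,443,679.20 − $12,355,300 = $9,088,379.20.
DOL = contribution ÷ EBIT = $21,443,679.20 ÷ $9,088,379.20 = 2.3595.
So EBIT moves 2.3595 × (+19.4%) = +45.8%.

+45.8%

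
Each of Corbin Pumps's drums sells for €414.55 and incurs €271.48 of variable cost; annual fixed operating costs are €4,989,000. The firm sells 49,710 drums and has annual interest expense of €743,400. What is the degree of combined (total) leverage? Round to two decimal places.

5.16

Total contribution margin = 49,710 × €143.07 = €7,112,009.70.
Operating income = contribution − fixed costs = €7,112,009.70 − €4,989,000 = €2,123,009.70. Interest = €743,400.00.
DOL = €7,112,009.70 ÷ €2,123,009.70 = 3.3500; DFL = €2,123,009.70 ÷ €1,379,609.70 = 1.5388.
Combined leverage = 3.3500 × 1.5388 = 5.1550.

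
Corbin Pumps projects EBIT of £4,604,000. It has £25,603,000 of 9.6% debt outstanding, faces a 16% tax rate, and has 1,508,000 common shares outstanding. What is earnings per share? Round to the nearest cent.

£1.20

Pre-tax income = £4,604,000 − £2,457,888.00 = £2,146,112.00.
Net income = £2,146,112.00 × (1 − 0.16) = £1,802,734.08.
Per share: £1,802,734.08 / 1,508,000 shares = £1.20.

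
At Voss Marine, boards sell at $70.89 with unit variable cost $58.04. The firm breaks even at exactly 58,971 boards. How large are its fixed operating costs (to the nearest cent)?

$757,777.35

Unit CM = price − variable cost = $70.89 − $58.04 = $12.85.
Fixed costs = break-even units × CM = 58,971 × $12.85 = $757,777.35.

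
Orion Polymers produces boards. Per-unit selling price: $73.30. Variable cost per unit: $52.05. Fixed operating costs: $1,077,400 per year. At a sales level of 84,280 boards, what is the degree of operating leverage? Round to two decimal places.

2.51

Total contribution margin = 84,280 × $21.25 = $1,790,950.00.
EBIT = $1,790,950.00 − $1,077,400 = $713,550.00.
Degree of operating leverage = $1,790,950.00 / $713,550.00 = 2.5099.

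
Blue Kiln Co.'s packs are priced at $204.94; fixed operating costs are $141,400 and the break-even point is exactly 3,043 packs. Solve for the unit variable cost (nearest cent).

$158.47

At break-even, FC = Q × (P − VC), so P − VC = $141,400 ÷ 3,043 = $46.4673.
Variable cost per unit = $204.94 − $46.4673 = $158.47.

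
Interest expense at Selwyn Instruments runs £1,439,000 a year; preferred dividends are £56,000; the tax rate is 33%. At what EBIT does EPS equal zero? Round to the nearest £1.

Preferred dividends are paid after tax, so their pre-tax equivalent is £56,000 ÷ (1 − 0.33) = £83,582.09.
EPS = 0 when EBIT covers interest plus the pre-tax preferred burden: £1,439,000 + £83,582.09 = £1,522,582.09.

£1,522,582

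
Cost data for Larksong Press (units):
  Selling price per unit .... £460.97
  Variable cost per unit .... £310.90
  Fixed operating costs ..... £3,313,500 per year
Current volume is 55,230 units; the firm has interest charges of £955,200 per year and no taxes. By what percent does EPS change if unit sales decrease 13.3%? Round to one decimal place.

-27.4%

At 55,230 units, contribution = 55,230 × £150.07 = £8,288,366.10.
Subtracting fixed costs: EBIT = £8,288,366.10 − £3,313,500 = £4,974,866.10.
Interest = £955,200.00, so EBIT − I = £4,019,666.10.
Degree of combined leverage = contribution ÷ (EBIT − I) = £8,288,366.10 ÷ £4,019,666.10 = 2.0620.
EPS therefore changes by 2.0620 × (-13.3%) = -27.4%.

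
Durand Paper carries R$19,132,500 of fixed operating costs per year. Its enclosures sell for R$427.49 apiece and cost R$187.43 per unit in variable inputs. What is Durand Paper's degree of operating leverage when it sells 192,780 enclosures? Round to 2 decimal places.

Contribution at this volume is 192,780 × R$240.06 = R$46,278,766.80.
EBIT = R$46,278,766.80 − R$19,132,500 = R$27,146,266.80.
So DOL = total CM / EBIT = R$46,278,766.80 / R$27,146,266.80 = 1.7048.

1.70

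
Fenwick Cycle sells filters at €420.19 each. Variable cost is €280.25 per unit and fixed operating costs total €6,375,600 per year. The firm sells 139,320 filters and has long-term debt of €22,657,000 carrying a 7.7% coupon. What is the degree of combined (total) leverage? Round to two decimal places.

Total contribution margin = 139,320 × €139.94 = €19,496,440.80.
Operating income = contribution − fixed costs = €19,496,440.80 − €6,375,600 = €13,120,840.80. Interest = €1,744,589.00.
DOL = €19,496,440.80 ÷ €13,120,840.80 = 1.4859; DFL = €13,120,840.80 ÷ €11,376,251.80 = 1.1534.
Combined leverage = 1.4859 × 1.1534 = 1.7138.

1.71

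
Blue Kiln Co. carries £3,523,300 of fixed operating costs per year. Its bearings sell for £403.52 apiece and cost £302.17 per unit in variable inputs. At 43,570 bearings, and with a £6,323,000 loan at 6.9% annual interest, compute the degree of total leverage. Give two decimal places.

9.68

Total contribution margin = 43,570 × £101.35 = £4,415,819.50.
EBIT = £4,415,819.50 − £3,523,300 = £892,519.50. Interest = £436,287.00.
DOL = £4,415,819.50 ÷ £892,519.50 = 4.9476; DFL = £892,519.50 ÷ £456,232.50 = 1.9563.
Combined leverage = 4.9476 × 1.9563 = 9.6790.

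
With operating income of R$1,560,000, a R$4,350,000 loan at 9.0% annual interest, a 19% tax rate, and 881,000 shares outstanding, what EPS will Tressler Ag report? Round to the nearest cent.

Pre-tax income = R$1,560,000 − R$391,500.00 = R$1,168,500.00.
After tax at 19%: net income = R$1,168,500.00 × 0.81 = R$946,485.00.
EPS = R$946,485.00 ÷ 881,000 = R$1.07.

R$1.07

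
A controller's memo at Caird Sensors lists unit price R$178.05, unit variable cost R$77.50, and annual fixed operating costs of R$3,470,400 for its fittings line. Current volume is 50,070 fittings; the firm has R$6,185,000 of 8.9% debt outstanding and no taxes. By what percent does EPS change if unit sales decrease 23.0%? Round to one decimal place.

Contribution at this volume is 50,070 × R$100.55 = R$5,034,538.50.
Subtracting fixed costs: EBIT = R$5,034,538.50 − R$3,470,400 = R$1,564,138.50.
Interest = R$550,465.00, so EBIT − I = R$1,013,673.50.
Degree of combined leverage = contribution ÷ (EBIT − I) = R$5,034,538.50 ÷ R$1,013,673.50 = 4.9666.
EPS therefore changes by 4.9666 × (-23.0%) = -114.2%.

-114.2%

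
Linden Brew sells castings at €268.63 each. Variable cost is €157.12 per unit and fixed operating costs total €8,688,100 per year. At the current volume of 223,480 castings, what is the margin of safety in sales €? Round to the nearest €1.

€39,103,612

Unit CM = price − variable cost = €268.63 − €157.12 = €111.51. Break-even units = €8,688,100 ÷ €111.51 = 77,913.19; break-even revenue = 77,913.19 × €268.63 = €20,929,820.67.
Current sales = 223,480 × €268.63 = €60,033,432.40.
Margin of safety = €60,033,432.40 − €20,929,820.67 = €39,103,612.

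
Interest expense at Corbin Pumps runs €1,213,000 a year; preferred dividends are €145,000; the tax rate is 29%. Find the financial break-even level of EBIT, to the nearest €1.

Grossing the preferred dividend up to pre-tax terms: €145,000 / (1 − 0.29) = €204,225.35.
Financial break-even EBIT = interest + D_p ÷ (1 − t) = €1,213,000 + €204,225.35 = €1,417,225.35.

€1,417,225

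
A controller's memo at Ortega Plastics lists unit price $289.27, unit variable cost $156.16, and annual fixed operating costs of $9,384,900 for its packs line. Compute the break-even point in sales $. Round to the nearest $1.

$20,394,937

CM per unit = $289.27 − $156.16 = $133.11; CM ratio = $133.11 / $289.27 = 0.4602.
Break-even sales = FC ÷ CM ratio = $9,384,900 × $289.27 / $133.11 = $20,394,937.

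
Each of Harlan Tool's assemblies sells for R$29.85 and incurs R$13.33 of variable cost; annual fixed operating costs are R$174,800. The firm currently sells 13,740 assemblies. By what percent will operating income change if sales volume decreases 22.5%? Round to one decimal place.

-97.9%

Contribution at this volume is 13,740 × R$16.52 = R$226,984.80.
Operating income = contribution − fixed costs = R$226,984.80 − R$174,800 = R$52,184.80.
Degree of operating leverage = R$226,984.80 / R$52,184.80 = 4.3496.
%ΔEBIT = DOL × %ΔSales = 4.3496 × -22.5% = -97.9%.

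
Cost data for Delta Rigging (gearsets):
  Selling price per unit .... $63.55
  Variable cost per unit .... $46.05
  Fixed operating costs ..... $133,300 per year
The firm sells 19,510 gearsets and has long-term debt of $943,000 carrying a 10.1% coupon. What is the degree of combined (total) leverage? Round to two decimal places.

At 19,510 units, contribution = 19,510 × $17.50 = $341,425.00.
Subtracting fixed costs: EBIT = $341,425.00 − $133,300 = $208,125.00. Interest = $95,243.00, so EBIT − I = $112,882.00.
DCL = contribution ÷ (EBIT − I) = $341,425.00 ÷ $112,882.00 = 3.0246.

3.02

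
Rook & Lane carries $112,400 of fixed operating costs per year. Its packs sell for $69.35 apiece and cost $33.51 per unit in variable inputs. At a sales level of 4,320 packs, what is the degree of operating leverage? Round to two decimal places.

Total contribution margin = 4,320 × $35.84 = $154,828.80.
Operating income = contribution − fixed costs = $154,828.80 − $112,400 = $42,428.80.
DOL = contribution ÷ EBIT = $154,828.80 ÷ $42,428.80 = 3.6491.

3.65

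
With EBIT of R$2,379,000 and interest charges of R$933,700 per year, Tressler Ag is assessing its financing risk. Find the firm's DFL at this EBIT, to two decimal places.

Interest = R$933,700.00.
Degree of financial leverage = EBIT / (EBIT − interest) = R$2,379,000 / R$1,445,300.00 = 1.6460.

1.65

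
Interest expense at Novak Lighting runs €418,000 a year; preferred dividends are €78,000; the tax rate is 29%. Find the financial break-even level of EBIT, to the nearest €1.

Grossing the preferred dividend up to pre-tax terms: €78,000 / (1 − 0.29) = €109,859.15.
Financial break-even EBIT = interest + D_p ÷ (1 − t) = €418,000 + €109,859.15 = €527,859.15.

€527,859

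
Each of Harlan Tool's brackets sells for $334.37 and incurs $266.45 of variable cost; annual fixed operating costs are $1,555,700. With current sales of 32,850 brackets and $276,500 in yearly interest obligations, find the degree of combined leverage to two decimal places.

At 32,850 units, contribution = 32,850 × $67.92 = $2,231,172.00.
EBIT = $2,231,172.00 − $1,555,700 = $675,472.00. Interest = $276,500.00, so EBIT − I = $398,972.00.
Degree of total leverage = total CM / (EBIT − interest) = $2,231,172.00 / $398,972.00 = 5.5923.

5.59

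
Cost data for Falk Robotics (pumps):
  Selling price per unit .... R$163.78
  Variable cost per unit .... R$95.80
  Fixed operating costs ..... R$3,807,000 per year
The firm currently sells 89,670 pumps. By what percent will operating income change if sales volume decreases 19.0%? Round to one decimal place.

-50.6%

Contribution at this volume is 89,670 × R$67.98 = R$6,095,766.60.
Operating income = contribution − fixed costs = R$6,095,766.60 − R$3,807,000 = R$2,288,766.60.
DOL = contribution ÷ EBIT = R$6,095,766.60 ÷ R$2,288,766.60 = 2.6633.
Operating income changes by 2.6633 × -19.0% = -50.6%.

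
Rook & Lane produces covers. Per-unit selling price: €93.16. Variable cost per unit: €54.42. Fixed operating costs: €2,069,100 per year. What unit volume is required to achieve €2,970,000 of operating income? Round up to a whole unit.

Contribution margin per unit = €93.16 − €54.42 = €38.74.
Need Q such that Q × €38.74 − €2,069,100 = €2,970,000, i.e. Q = €5,039,100 / €38.74 = 130,074.86 → 130,075.

130,075 covers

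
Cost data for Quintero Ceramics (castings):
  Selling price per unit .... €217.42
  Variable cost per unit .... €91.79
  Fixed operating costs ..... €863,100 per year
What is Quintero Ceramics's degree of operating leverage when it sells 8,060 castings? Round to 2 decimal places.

At 8,060 units, contribution = 8,060 × €125.63 = €1,012,577.80.
Operating income = contribution − fixed costs = €1,012,577.80 − €863,100 = €149,477.80.
Degree of operating leverage = €1,012,577.80 / €149,477.80 = 6.7741.

6.77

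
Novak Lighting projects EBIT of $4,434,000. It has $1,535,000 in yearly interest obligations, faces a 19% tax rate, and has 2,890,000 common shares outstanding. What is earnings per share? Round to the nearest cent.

Pre-tax income = $4,434,000 − $1,535,000.00 = $2,899,000.00.
After tax at 19%: net income = $2,899,000.00 × 0.81 = $2,348,190.00.
Per share: $2,348,190.00 / 2,890,000 shares = $0.81.

$0.81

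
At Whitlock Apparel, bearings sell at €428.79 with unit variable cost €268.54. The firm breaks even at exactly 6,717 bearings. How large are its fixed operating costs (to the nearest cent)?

Each unit contributes €428.79 − €268.54 = €160.25.
Fixed costs = break-even units × CM = 6,717 × €160.25 = €1,076,399.25.

€1,076,399.25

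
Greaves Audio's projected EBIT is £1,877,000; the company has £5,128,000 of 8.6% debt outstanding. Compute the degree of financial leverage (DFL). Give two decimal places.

Interest = £441,008.00.
Degree of financial leverage = EBIT / (EBIT − interest) = £1,877,000 / £1,435,992.00 = 1.3071.

1.31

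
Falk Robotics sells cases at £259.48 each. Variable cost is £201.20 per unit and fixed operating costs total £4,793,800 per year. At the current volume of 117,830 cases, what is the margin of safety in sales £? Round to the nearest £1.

Contribution margin per unit = £259.48 − £201.20 = £58.28. Break-even units = £4,793,800 ÷ £58.28 = 82,254.63; break-even revenue = 82,254.63 × £259.48 = £21,343,432.12.
Actual sales revenue = 117,830 × £259.48 = £30,574,528.40.
Margin of safety = £30,574,528.40 − £21,343,432.12 = £9,231,096.

£9,231,096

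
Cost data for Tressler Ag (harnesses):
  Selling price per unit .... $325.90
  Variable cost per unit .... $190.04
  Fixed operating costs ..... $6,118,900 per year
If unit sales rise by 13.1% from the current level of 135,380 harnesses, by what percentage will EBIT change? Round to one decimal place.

At 135,380 units, contribution = 135,380 × $135.86 = $18,392,726.80.
Subtracting fixed costs: EBIT = $18,392,726.80 − $6,118,900 = $12,273,826.80.
So DOL = total CM / EBIT = $18,392,726.80 / $12,273,826.80 = 1.4985.
Operating income changes by 1.4985 × +13.1% = +19.6%.

+19.6%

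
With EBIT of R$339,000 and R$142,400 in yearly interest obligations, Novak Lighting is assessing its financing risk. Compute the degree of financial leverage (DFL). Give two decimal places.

1.72

Interest = R$142,400.00.
Degree of financial leverage = EBIT / (EBIT − interest) = R$339,000 / R$196,600.00 = 1.7243.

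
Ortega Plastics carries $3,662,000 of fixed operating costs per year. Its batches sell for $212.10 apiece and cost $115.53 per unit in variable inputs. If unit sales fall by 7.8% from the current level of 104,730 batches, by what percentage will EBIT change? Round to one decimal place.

Contribution at this volume is 104,730 × $96.57 = $10,113,776.10.
Operating income = contribution − fixed costs = $10,113,776.10 − $3,662,000 = $6,451,776.10.
Degree of operating leverage = $10,113,776.10 / $6,451,776.10 = 1.5676.
So EBIT moves 1.5676 × (-7.8%) = -12.2%.

-12.2%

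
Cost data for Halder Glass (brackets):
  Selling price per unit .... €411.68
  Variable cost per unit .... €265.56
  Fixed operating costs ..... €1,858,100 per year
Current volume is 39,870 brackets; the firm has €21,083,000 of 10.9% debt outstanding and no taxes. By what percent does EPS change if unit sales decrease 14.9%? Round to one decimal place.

At 39,870 units, contribution = 39,870 × €146.12 = €5,825,804.40.
Subtracting fixed costs: EBIT = €5,825,804.40 − €1,858,100 = €3,967,704.40.
Interest = €2,298,047.00, so EBIT − I = €1,669,657.40.
DCL = total CM / (EBIT − I) = €5,825,804.40 / €1,669,657.40 = 3.4892.
EPS therefore changes by 3.4892 × (-14.9%) = -52.0%.

-52.0%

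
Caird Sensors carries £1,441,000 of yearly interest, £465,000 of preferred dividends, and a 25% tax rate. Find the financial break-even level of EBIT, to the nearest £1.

Grossing the preferred dividend up to pre-tax terms: £465,000 / (1 − 0.25) = £620,000.00.
Financial break-even EBIT = interest + D_p ÷ (1 − t) = £1,441,000 + £620,000.00 = £2,061,000.00.

£2,061,000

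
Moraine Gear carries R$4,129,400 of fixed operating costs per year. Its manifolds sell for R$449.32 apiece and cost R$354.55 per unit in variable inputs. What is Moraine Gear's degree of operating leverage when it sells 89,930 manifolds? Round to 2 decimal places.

Total contribution margin = 89,930 × R$94.77 = R$8,522,666.10.
Operating income = contribution − fixed costs = R$8,522,666.10 − R$4,129,400 = R$4,393,266.10.
Degree of operating leverage = R$8,522,666.10 / R$4,393,266.10 = 1.9399.

1.94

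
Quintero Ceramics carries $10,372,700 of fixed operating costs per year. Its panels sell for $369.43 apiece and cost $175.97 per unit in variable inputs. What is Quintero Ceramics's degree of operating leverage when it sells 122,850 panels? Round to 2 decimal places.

At 122,850 units, contribution = 122,850 × $193.46 = $23,766,561.00.
Subtracting fixed costs: EBIT = $23,766,561.00 − $10,372,700 = $13,393,861.00.
So DOL = total CM / EBIT = $23,766,561.00 / $13,393,861.00 = 1.7744.

1.77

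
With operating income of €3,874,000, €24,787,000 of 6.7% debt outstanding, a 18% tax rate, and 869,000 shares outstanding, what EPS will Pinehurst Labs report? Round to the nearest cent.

Pre-tax income = €3,874,000 − €1,660,729.00 = €2,213,271.00.
Net income = €2,213,271.00 × (1 − 0.18) = €1,814,882.22.
Per share: €1,814,882.22 / 869,000 shares = €2.09.

€2.09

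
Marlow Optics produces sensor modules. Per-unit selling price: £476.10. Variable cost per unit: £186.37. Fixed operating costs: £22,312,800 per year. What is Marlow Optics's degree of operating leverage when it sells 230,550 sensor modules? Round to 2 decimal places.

1.50

Total contribution margin = 230,550 × £289.73 = £66,797,251.50.
Operating income = contribution − fixed costs = £66,797,251.50 − £22,312,800 = £44,484,451.50.
Degree of operating leverage = £66,797,251.50 / £44,484,451.50 = 1.5016.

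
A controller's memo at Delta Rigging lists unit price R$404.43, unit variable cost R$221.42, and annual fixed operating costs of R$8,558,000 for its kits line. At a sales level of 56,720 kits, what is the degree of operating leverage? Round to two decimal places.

At 56,720 units, contribution = 56,720 × R$183.01 = R$10,380,327.20.
Subtracting fixed costs: EBIT = R$10,380,327.20 − R$8,558,000 = R$1,822,327.20.
So DOL = total CM / EBIT = R$10,380,327.20 / R$1,822,327.20 = 5.6962.

5.70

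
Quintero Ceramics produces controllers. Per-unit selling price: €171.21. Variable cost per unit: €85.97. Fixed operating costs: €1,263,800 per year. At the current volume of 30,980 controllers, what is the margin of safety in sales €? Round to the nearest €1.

Contribution margin per unit = €171.21 − €85.97 = €85.24. Break-even units = €1,263,800 ÷ €85.24 = 14,826.37; break-even revenue = 14,826.37 × €171.21 = €2,538,423.25.
Current sales = 30,980 × €171.21 = €5,304,085.80.
Margin of safety = €5,304,085.80 − €2,538,423.25 = €2,765,663.

€2,765,663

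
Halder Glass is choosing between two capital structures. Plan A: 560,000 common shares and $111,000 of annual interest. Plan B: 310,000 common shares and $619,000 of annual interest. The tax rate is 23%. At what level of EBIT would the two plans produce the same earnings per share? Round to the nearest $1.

At indifference, (EBIT − 111,000)(1 − t)/560,000 = (EBIT − 619,000)(1 − t)/310,000.
Cancelling (1 − t) and cross-multiplying: 310,000·(EBIT − 111,000) = 560,000·(EBIT − 619,000).
Solving, EBIT = (619,000·560,000 − 111,000·310,000) / (560,000 − 310,000) = 312,230,000,000 / 250,000 = 1,248,920.00.

$1,248,920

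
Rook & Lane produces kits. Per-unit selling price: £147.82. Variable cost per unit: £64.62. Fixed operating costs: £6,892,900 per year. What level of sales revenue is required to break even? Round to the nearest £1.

£12,246,496

Contribution margin per unit = £147.82 − £64.62 = £83.20, a CM ratio of £83.20 ÷ £147.82 = 0.5628.
Break-even revenue = fixed costs × price ÷ CM = £6,892,900 × £147.82 ÷ £83.20 = £12,246,496.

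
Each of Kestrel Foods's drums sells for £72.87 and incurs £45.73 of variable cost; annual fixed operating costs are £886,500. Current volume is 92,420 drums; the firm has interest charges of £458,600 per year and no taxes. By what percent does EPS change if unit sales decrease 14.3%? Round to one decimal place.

Total contribution margin = 92,420 × £27.14 = £2,508,278.80.
EBIT = £2,508,278.80 − £886,500 = £1,621,778.80.
After interest of £458,600.00, pre-tax earnings = £1,163,178.80.
DCL = total CM / (EBIT − I) = £2,508,278.80 / £1,163,178.80 = 2.1564.
%ΔEPS = DCL × %ΔSales = 2.1564 × -14.3% = -30.8%.

-30.8%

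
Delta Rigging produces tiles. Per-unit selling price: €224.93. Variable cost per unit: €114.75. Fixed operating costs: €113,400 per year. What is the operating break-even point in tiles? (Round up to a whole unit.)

Unit CM = price − variable cost = €224.93 − €114.75 = €110.18.
Break-even Q = €113,400 / €110.18 = 1,029.22 → 1,030 tiles.

1,030 tiles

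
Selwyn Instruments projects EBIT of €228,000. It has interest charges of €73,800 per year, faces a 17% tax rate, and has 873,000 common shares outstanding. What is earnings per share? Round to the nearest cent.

€0.15

Pre-tax income = €228,000 − €73,800.00 = €154,200.00.
Net income = €154,200.00 × (1 − 0.17) = €127,986.00.
EPS = €127,986.00 ÷ 873,000 = €0.15.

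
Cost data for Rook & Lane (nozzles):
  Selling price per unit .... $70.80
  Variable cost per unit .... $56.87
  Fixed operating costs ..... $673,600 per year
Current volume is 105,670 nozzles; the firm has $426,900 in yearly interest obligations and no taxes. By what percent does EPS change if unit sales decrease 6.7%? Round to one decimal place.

At 105,670 units, contribution = 105,670 × $13.93 = $1,471,983.10.
Subtracting fixed costs: EBIT = $1,471,983.10 − $673,600 = $798,383.10.
Interest = $426,900.00, so EBIT − I = $371,483.10.
Degree of combined leverage = contribution ÷ (EBIT − I) = $1,471,983.10 ÷ $371,483.10 = 3.9624.
EPS therefore changes by 3.9624 × (-6.7%) = -26.5%.

-26.5%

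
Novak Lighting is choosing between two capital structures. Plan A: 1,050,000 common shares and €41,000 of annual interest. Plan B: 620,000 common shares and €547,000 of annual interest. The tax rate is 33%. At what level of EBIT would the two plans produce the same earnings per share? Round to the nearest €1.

At indifference, (EBIT − 41,000)(1 − t)/1,050,000 = (EBIT − 547,000)(1 − t)/620,000.
The (1 − t) factor cancels: (EBIT − 41,000) × 620,000 = (EBIT − 547,000) × 1,050,000.
Solving, EBIT = (547,000·1,050,000 − 41,000·620,000) / (1,050,000 − 620,000) = 548,930,000,000 / 430,000 = 1,276,581.40.

€1,276,581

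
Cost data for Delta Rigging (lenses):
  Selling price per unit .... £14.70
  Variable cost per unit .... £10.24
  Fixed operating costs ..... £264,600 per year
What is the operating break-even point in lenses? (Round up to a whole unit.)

Each unit contributes £14.70 − £10.24 = £4.46.
Break-even volume = fixed costs ÷ CM per unit = £264,600 ÷ £4.46 = 59,327.35, so 59,328 lenses.

59,328 lenses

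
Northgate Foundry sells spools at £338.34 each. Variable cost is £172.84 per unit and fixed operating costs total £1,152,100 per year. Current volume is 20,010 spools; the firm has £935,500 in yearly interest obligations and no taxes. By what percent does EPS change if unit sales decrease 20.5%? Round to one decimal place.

Contribution at this volume is 20,010 × £165.50 = £3,311,655.00.
Operating income = contribution − fixed costs = £3,311,655.00 − £1,152,100 = £2,159,555.00.
After interest of £935,500.00, pre-tax earnings = £1,224,055.00.
Degree of combined leverage = contribution ÷ (EBIT − I) = £3,311,655.00 ÷ £1,224,055.00 = 2.7055.
EPS therefore changes by 2.7055 × (-20.5%) = -55.5%.

-55.5%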